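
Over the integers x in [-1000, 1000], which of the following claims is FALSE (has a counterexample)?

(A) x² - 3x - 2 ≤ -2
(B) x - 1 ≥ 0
(A) x = -1: LHS = (-1)² - 3·(-1) - 2 = 2; 2 ≤ -2 — FAILS
(B) x = 0: LHS = 0 - 1 = -1; -1 ≥ 0 — FAILS

Answer: Both A and B are false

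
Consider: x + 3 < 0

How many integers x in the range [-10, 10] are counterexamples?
Counterexamples in [-10, 10]: {-3, -2, -1, 0, 1, 2, 3, 4, 5, 6, 7, 8, 9, 10}.

Counting them gives 14 values.

Answer: 14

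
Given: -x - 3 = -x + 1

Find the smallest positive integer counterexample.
Testing positive integers:
x = 1: LHS = -1 - 3 = -4, RHS = -1 + 1 = 0; -4 = 0 — FAILS  ← smallest positive counterexample

Answer: x = 1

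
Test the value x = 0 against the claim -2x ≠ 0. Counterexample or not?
Substitute x = 0 into the relation:
x = 0: LHS = -2·0 = 0; 0 ≠ 0 — FAILS

Since the claim fails at x = 0, this value is a counterexample.

Answer: Yes, x = 0 is a counterexample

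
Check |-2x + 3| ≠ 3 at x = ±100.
x = 100: LHS = |-2·100 + 3| = |-197| = 197; 197 ≠ 3 — holds
x = -100: LHS = |-2·(-100) + 3| = |203| = 203; 203 ≠ 3 — holds

Answer: Yes, holds for both x = 100 and x = -100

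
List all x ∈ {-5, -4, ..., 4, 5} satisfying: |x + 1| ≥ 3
Holds for: {-5, -4, 2, 3, 4, 5}
Fails for: {-3, -2, -1, 0, 1}

Answer: {-5, -4, 2, 3, 4, 5}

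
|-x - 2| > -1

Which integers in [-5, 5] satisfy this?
An absolute value is never negative, so the left side is ≥ 0 for every x, while the right side is -1. Tightest case in [-5, 5] is x = -2:
x = -2: LHS = |-(-2) - 2| = |0| = 0; 0 > -1 — holds
Hence LHS − RHS is never zero or negative, i.e. LHS > RHS throughout, so the relation holds for every integer in [-5, 5].

Answer: All integers in [-5, 5]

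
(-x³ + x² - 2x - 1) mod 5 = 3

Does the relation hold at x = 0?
x = 0: LHS = (-0³ + 0² - 2·0 - 1) mod 5 = (-1) mod 5 = 4; 4 = 3 — FAILS

The relation fails at x = 0, so x = 0 is a counterexample.

Answer: No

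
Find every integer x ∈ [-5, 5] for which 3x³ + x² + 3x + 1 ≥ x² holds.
Holds for: {0, 1, 2, 3, 4, 5}
Fails for: {-5, -4, -3, -2, -1}

Answer: {0, 1, 2, 3, 4, 5}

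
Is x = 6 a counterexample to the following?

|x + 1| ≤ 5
Substitute x = 6 into the relation:
x = 6: LHS = |6 + 1| = |7| = 7; 7 ≤ 5 — FAILS

Since the claim fails at x = 6, this value is a counterexample.

Answer: Yes, x = 6 is a counterexample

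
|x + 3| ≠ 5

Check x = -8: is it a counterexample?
Substitute x = -8 into the relation:
x = -8: LHS = |(-8) + 3| = |-5| = 5; 5 ≠ 5 — FAILS

Since the claim fails at x = -8, this value is a counterexample.

Answer: Yes, x = -8 is a counterexample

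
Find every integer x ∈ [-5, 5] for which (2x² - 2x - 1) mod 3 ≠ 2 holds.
Holds for: {-4, -1, 2, 5}
Fails for: {-5, -3, -2, 0, 1, 3, 4}

Answer: {-4, -1, 2, 5}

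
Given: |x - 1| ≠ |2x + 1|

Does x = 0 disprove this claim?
Substitute x = 0 into the relation:
x = 0: LHS = |0 - 1| = |-1| = 1, RHS = |2·0 + 1| = |1| = 1; 1 ≠ 1 — FAILS

Since the claim fails at x = 0, this value is a counterexample.

Answer: Yes, x = 0 is a counterexample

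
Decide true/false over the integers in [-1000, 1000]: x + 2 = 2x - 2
The claim fails at x = 0:
x = 0: LHS = 0 + 2 = 2, RHS = 2·0 - 2 = -2; 2 = -2 — FAILS

Because a single integer refutes it, the statement is false.

Answer: False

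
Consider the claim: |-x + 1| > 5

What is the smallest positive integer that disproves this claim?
Testing positive integers:
x = 1: LHS = |-1 + 1| = |0| = 0; 0 > 5 — FAILS  ← smallest positive counterexample

Answer: x = 1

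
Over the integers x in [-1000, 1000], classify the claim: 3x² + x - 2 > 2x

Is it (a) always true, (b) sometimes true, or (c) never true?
Holds at x = -1: LHS = 3·(-1)² + (-1) - 2 = 0, RHS = 2·(-1) = -2; 0 > -2 — holds
Fails at x = 0: LHS = 3·0² + 0 - 2 = -2, RHS = 2·0 = 0; -2 > 0 — FAILS
It is satisfied by some integers in the range but not all.

Answer: Sometimes true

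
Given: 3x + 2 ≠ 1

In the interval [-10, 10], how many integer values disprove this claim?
Track d = LHS − RHS over the integers in [-10, 10]. Equality would need d = 0, but d changes sign only between consecutive integers, jumping over 0:
x = -1: LHS = 3·(-1) + 2 = -1; -1 ≠ 1 — holds  (d = -2)
x = 0: LHS = 3·0 + 2 = 2; 2 ≠ 1 — holds  (d = 1)
Away from these crossings d keeps a constant sign, and checking every integer in [-10, 10] confirms d ≠ 0 throughout. Hence the two sides are never equal, so the relation holds for every integer in [-10, 10].

No counterexample appears in that range.

Answer: 0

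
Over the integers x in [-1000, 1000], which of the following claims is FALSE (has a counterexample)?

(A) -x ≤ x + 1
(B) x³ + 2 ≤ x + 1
(A) x = -1: LHS = -(-1) = 1, RHS = (-1) + 1 = 0; 1 ≤ 0 — FAILS
(B) x = 0: LHS = 0³ + 2 = 2, RHS = 0 + 1 = 1; 2 ≤ 1 — FAILS

Answer: Both A and B are false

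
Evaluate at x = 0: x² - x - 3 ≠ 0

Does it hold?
x = 0: LHS = 0² - 0 - 3 = -3; -3 ≠ 0 — holds

The relation is satisfied at x = 0.

Answer: Yes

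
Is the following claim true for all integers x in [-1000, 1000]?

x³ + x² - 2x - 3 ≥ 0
The claim fails at x = 0:
x = 0: LHS = 0³ + 0² - 2·0 - 3 = -3; -3 ≥ 0 — FAILS

Because a single integer refutes it, the statement is false.

Answer: False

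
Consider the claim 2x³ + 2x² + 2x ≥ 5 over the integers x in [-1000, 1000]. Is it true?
The claim fails at x = 0:
x = 0: LHS = 2·0³ + 2·0² + 2·0 = 0; 0 ≥ 5 — FAILS

Because a single integer refutes it, the statement is false.

Answer: False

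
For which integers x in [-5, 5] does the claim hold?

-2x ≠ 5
Track d = LHS − RHS over the integers in [-5, 5]. Equality would need d = 0, but d changes sign only between consecutive integers, jumping over 0:
x = -3: LHS = -2·(-3) = 6; 6 ≠ 5 — holds  (d = 1)
x = -2: LHS = -2·(-2) = 4; 4 ≠ 5 — holds  (d = -1)
Away from these crossings d keeps a constant sign, and checking every integer in [-5, 5] confirms d ≠ 0 throughout. Hence the two sides are never equal, so the relation holds for every integer in [-5, 5].

Answer: All integers in [-5, 5]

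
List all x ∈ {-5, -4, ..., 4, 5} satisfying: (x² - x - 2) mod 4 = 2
Holds for: {-4, -3, 0, 1, 4, 5}
Fails for: {-5, -2, -1, 2, 3}

Answer: {-4, -3, 0, 1, 4, 5}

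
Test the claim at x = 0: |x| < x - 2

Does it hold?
x = 0: LHS = |0| = 0, RHS = 0 - 2 = -2; 0 < -2 — FAILS

The relation fails at x = 0, so x = 0 is a counterexample.

Answer: No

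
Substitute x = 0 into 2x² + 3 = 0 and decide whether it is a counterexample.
Substitute x = 0 into the relation:
x = 0: LHS = 2·0² + 3 = 3; 3 = 0 — FAILS

Since the claim fails at x = 0, this value is a counterexample.

Answer: Yes, x = 0 is a counterexample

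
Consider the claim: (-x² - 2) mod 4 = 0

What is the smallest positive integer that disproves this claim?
Testing positive integers:
x = 1: LHS = (-1² - 2) mod 4 = (-3) mod 4 = 1; 1 = 0 — FAILS  ← smallest positive counterexample

Answer: x = 1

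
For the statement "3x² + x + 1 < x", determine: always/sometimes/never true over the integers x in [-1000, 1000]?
Over all integers in [-1000, 1000], LHS − RHS is smallest at x = 0, where it equals 1:
x = 0: LHS = 3·0² + 0 + 1 = 1; 1 < 0 — FAILS
At the ends of the range:
x = -1000: LHS = 3·(-1000)² + (-1000) + 1 = 2999001; 2999001 < -1000 — FAILS
x = 1000: LHS = 3·1000² + 1000 + 1 = 3001001; 3001001 < 1000 — FAILS
Hence LHS − RHS is never negative, i.e. LHS ≥ RHS throughout, so the claimed relation (<) fails for every integer in [-1000, 1000].

No integer in the range satisfies it.

Answer: Never true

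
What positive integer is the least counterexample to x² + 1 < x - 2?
Testing positive integers:
x = 1: LHS = 1² + 1 = 2, RHS = 1 - 2 = -1; 2 < -1 — FAILS  ← smallest positive counterexample

Answer: x = 1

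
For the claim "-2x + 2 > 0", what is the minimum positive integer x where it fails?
Testing positive integers:
x = 1: LHS = -2·1 + 2 = 0; 0 > 0 — FAILS  ← smallest positive counterexample

Answer: x = 1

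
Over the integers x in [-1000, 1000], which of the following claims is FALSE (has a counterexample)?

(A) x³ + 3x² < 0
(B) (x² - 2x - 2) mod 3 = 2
(A) x = 0: LHS = 0³ + 3·0² = 0; 0 < 0 — FAILS
(B) x = 0: LHS = (0² - 2·0 - 2) mod 3 = (-2) mod 3 = 1; 1 = 2 — FAILS

Answer: Both A and B are false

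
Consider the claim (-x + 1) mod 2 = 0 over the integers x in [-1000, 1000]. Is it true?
The claim fails at x = 0:
x = 0: LHS = (-0 + 1) mod 2 = 1 mod 2 = 1; 1 = 0 — FAILS

Because a single integer refutes it, the statement is false.

Answer: False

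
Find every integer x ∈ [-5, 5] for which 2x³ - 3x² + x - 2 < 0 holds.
Holds for: {-5, -4, -3, -2, -1, 0, 1}
Fails for: {2, 3, 4, 5}

Answer: {-5, -4, -3, -2, -1, 0, 1}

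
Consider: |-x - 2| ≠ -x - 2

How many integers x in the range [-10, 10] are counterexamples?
Counterexamples in [-10, 10]: {-10, -9, -8, -7, -6, -5, -4, -3, -2}.

Counting them gives 9 values.

Answer: 9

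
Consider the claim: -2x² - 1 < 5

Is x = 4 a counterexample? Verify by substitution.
Substitute x = 4 into the relation:
x = 4: LHS = -2·4² - 1 = -33; -33 < 5 — holds

The relation holds at x = 4, so it is not a counterexample.

Answer: No, x = 4 is not a counterexample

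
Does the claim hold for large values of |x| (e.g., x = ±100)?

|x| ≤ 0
x = 100: LHS = |100| = 100; 100 ≤ 0 — FAILS
x = -100: LHS = |-100| = 100; 100 ≤ 0 — FAILS

Answer: No, fails for both x = 100 and x = -100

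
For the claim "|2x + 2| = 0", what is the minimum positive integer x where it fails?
Testing positive integers:
x = 1: LHS = |2·1 + 2| = |4| = 4; 4 = 0 — FAILS  ← smallest positive counterexample

Answer: x = 1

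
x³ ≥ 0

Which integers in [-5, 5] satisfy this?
Holds for: {0, 1, 2, 3, 4, 5}
Fails for: {-5, -4, -3, -2, -1}

Answer: {0, 1, 2, 3, 4, 5}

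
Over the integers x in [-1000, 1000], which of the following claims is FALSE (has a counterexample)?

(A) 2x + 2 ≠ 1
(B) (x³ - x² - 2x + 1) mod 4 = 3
(A) Track d = LHS − RHS over the integers in [-1000, 1000]. Equality would need d = 0, but d changes sign only between consecutive integers, jumping over 0:
x = -1: LHS = 2·(-1) + 2 = 0; 0 ≠ 1 — holds  (d = -1)
x = 0: LHS = 2·0 + 2 = 2; 2 ≠ 1 — holds  (d = 1)
Away from these crossings d keeps a constant sign, and checking every integer in [-1000, 1000] confirms d ≠ 0 throughout. Hence the two sides are never equal, so the relation holds for every integer in [-1000, 1000].

(B) x = 0: LHS = (0³ - 0² - 2·0 + 1) mod 4 = 1 mod 4 = 1; 1 = 3 — FAILS

Only (B) has a counterexample.

Answer: B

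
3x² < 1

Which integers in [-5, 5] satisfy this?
Holds for: {0}
Fails for: {-5, -4, -3, -2, -1, 1, 2, 3, 4, 5}

Answer: {0}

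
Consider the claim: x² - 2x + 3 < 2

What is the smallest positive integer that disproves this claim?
Testing positive integers:
x = 1: LHS = 1² - 2·1 + 3 = 2; 2 < 2 — FAILS  ← smallest positive counterexample

Answer: x = 1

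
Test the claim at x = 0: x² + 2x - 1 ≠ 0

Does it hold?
x = 0: LHS = 0² + 2·0 - 1 = -1; -1 ≠ 0 — holds

The relation is satisfied at x = 0.

Answer: Yes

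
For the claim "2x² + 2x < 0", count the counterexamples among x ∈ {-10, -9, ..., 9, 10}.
Counterexamples in [-10, 10]: {-10, -9, -8, -7, -6, -5, -4, -3, -2, -1, 0, 1, 2, 3, 4, 5, 6, 7, 8, 9, 10}.

Counting them gives 21 values.

Answer: 21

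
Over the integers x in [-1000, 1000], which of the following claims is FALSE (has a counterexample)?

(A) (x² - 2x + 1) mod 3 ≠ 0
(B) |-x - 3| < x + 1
(A) x = 1: LHS = (1² - 2·1 + 1) mod 3 = 0 mod 3 = 0; 0 ≠ 0 — FAILS
(B) x = 0: LHS = |-0 - 3| = |-3| = 3, RHS = 0 + 1 = 1; 3 < 1 — FAILS

Answer: Both A and B are false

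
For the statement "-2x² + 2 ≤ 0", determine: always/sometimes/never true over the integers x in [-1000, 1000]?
Holds at x = 1: LHS = -2·1² + 2 = 0; 0 ≤ 0 — holds
Fails at x = 0: LHS = -2·0² + 2 = 2; 2 ≤ 0 — FAILS
It is satisfied by some integers in the range but not all.

Answer: Sometimes true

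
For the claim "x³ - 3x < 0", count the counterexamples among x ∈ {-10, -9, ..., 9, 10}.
Counterexamples in [-10, 10]: {-1, 0, 2, 3, 4, 5, 6, 7, 8, 9, 10}.

Counting them gives 11 values.

Answer: 11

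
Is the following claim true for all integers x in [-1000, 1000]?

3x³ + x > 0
The claim fails at x = 0:
x = 0: LHS = 3·0³ + 0 = 0; 0 > 0 — FAILS

Because a single integer refutes it, the statement is false.

Answer: False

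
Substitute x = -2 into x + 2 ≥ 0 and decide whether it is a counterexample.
Substitute x = -2 into the relation:
x = -2: LHS = (-2) + 2 = 0; 0 ≥ 0 — holds

The claim holds here, so x = -2 is not a counterexample. (A counterexample exists elsewhere, e.g. x = -3.)

Answer: No, x = -2 is not a counterexample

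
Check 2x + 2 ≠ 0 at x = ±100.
x = 100: LHS = 2·100 + 2 = 202; 202 ≠ 0 — holds
x = -100: LHS = 2·(-100) + 2 = -198; -198 ≠ 0 — holds

Answer: Yes, holds for both x = 100 and x = -100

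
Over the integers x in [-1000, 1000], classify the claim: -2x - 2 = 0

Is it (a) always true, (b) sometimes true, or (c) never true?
Holds at x = -1: LHS = -2·(-1) - 2 = 0; 0 = 0 — holds
Fails at x = 0: LHS = -2·0 - 2 = -2; -2 = 0 — FAILS
It is satisfied by some integers in the range but not all.

Answer: Sometimes true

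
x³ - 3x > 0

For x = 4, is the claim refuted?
Substitute x = 4 into the relation:
x = 4: LHS = 4³ - 3·4 = 52; 52 > 0 — holds

The claim holds here, so x = 4 is not a counterexample. (A counterexample exists elsewhere, e.g. x = 0.)

Answer: No, x = 4 is not a counterexample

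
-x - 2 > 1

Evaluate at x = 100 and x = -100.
x = 100: LHS = -100 - 2 = -102; -102 > 1 — FAILS
x = -100: LHS = -(-100) - 2 = 98; 98 > 1 — holds

Answer: Partially: fails for x = 100, holds for x = -100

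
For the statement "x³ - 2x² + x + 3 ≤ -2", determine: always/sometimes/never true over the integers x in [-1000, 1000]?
Holds at x = -2: LHS = (-2)³ - 2·(-2)² + (-2) + 3 = -15; -15 ≤ -2 — holds
Fails at x = 0: LHS = 0³ - 2·0² + 0 + 3 = 3; 3 ≤ -2 — FAILS
It is satisfied by some integers in the range but not all.

Answer: Sometimes true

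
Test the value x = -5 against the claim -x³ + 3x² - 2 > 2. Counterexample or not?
Substitute x = -5 into the relation:
x = -5: LHS = -(-5)³ + 3·(-5)² - 2 = 198; 198 > 2 — holds

The claim holds here, so x = -5 is not a counterexample. (A counterexample exists elsewhere, e.g. x = 0.)

Answer: No, x = -5 is not a counterexample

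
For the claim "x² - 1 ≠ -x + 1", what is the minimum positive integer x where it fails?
Testing positive integers:
x = 1: LHS = 1² - 1 = 0, RHS = -1 + 1 = 0; 0 ≠ 0 — FAILS  ← smallest positive counterexample

Answer: x = 1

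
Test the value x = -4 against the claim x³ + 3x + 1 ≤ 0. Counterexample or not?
Substitute x = -4 into the relation:
x = -4: LHS = (-4)³ + 3·(-4) + 1 = -75; -75 ≤ 0 — holds

The claim holds here, so x = -4 is not a counterexample. (A counterexample exists elsewhere, e.g. x = 0.)

Answer: No, x = -4 is not a counterexample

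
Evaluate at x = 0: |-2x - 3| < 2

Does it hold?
x = 0: LHS = |-2·0 - 3| = |-3| = 3; 3 < 2 — FAILS

The relation fails at x = 0, so x = 0 is a counterexample.

Answer: No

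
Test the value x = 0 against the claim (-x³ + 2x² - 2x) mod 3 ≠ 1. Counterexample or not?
Substitute x = 0 into the relation:
x = 0: LHS = (-0³ + 2·0² - 2·0) mod 3 = 0 mod 3 = 0; 0 ≠ 1 — holds

The relation holds at x = 0, so it is not a counterexample.

Answer: No, x = 0 is not a counterexample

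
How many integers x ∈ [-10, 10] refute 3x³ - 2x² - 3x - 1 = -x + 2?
Counterexamples in [-10, 10]: {-10, -9, -8, -7, -6, -5, -4, -3, -2, -1, 0, 1, 2, 3, 4, 5, 6, 7, 8, 9, 10}.

Counting them gives 21 values.

Answer: 21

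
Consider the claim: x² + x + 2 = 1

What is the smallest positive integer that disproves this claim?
Testing positive integers:
x = 1: LHS = 1² + 1 + 2 = 4; 4 = 1 — FAILS  ← smallest positive counterexample

Answer: x = 1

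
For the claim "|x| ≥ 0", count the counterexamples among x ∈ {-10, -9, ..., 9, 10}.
An absolute value is never negative, so the left side is ≥ 0 for every x, while the right side is 0. Tightest case in [-10, 10] is x = 0:
x = 0: LHS = |0| = 0; 0 ≥ 0 — holds
Hence LHS − RHS is never negative, i.e. LHS ≥ RHS throughout, so the relation holds for every integer in [-10, 10].

No counterexample appears in that range.

Answer: 0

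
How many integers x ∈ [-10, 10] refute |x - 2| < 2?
Counterexamples in [-10, 10]: {-10, -9, -8, -7, -6, -5, -4, -3, -2, -1, 0, 4, 5, 6, 7, 8, 9, 10}.

Counting them gives 18 values.

Answer: 18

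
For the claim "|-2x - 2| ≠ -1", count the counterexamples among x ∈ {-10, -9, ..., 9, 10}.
An absolute value is never negative, so the left side is ≥ 0 for every x, while the right side is -1. Tightest case in [-10, 10] is x = -1:
x = -1: LHS = |-2·(-1) - 2| = |0| = 0; 0 ≠ -1 — holds
Hence LHS − RHS is never 0, i.e. the two sides are never equal, so the relation holds for every integer in [-10, 10].

No counterexample appears in that range.

Answer: 0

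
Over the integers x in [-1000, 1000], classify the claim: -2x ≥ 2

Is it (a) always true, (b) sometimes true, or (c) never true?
Holds at x = -1: LHS = -2·(-1) = 2; 2 ≥ 2 — holds
Fails at x = 0: LHS = -2·0 = 0; 0 ≥ 2 — FAILS
It is satisfied by some integers in the range but not all.

Answer: Sometimes true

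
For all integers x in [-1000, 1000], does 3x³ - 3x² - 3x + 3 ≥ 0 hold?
The claim fails at x = -2:
x = -2: LHS = 3·(-2)³ - 3·(-2)² - 3·(-2) + 3 = -27; -27 ≥ 0 — FAILS

Because a single integer refutes it, the statement is false.

Answer: False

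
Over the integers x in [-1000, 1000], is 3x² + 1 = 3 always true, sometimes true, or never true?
Track d = LHS − RHS over the integers in [-1000, 1000]. Equality would need d = 0, but d changes sign only between consecutive integers, jumping over 0:
x = -1: LHS = 3·(-1)² + 1 = 4; 4 = 3 — FAILS  (d = 1)
x = 0: LHS = 3·0² + 1 = 1; 1 = 3 — FAILS  (d = -2)
x = 0: LHS = 3·0² + 1 = 1; 1 = 3 — FAILS  (d = -2)
x = 1: LHS = 3·1² + 1 = 4; 4 = 3 — FAILS  (d = 1)
Away from these crossings d keeps a constant sign, and checking every integer in [-1000, 1000] confirms d ≠ 0 throughout. Hence the two sides are never equal, so the claimed relation (=) fails for every integer in [-1000, 1000].

No integer in the range satisfies it.

Answer: Never true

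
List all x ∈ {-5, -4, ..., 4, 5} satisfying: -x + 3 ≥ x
Holds for: {-5, -4, -3, -2, -1, 0, 1}
Fails for: {2, 3, 4, 5}

Answer: {-5, -4, -3, -2, -1, 0, 1}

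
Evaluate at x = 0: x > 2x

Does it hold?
x = 0: RHS = 2·0 = 0; 0 > 0 — FAILS

The relation fails at x = 0, so x = 0 is a counterexample.

Answer: No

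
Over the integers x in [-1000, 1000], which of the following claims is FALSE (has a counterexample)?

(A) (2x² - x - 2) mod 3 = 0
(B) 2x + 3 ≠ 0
(A) x = 0: LHS = (2·0² - 0 - 2) mod 3 = (-2) mod 3 = 1; 1 = 0 — FAILS

(B) Track d = LHS − RHS over the integers in [-1000, 1000]. Equality would need d = 0, but d changes sign only between consecutive integers, jumping over 0:
x = -2: LHS = 2·(-2) + 3 = -1; -1 ≠ 0 — holds  (d = -1)
x = -1: LHS = 2·(-1) + 3 = 1; 1 ≠ 0 — holds  (d = 1)
Away from these crossings d keeps a constant sign, and checking every integer in [-1000, 1000] confirms d ≠ 0 throughout. Hence the two sides are never equal, so the relation holds for every integer in [-1000, 1000].

Only (A) has a counterexample.

Answer: A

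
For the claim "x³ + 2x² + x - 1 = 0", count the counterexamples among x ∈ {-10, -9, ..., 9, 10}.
Counterexamples in [-10, 10]: {-10, -9, -8, -7, -6, -5, -4, -3, -2, -1, 0, 1, 2, 3, 4, 5, 6, 7, 8, 9, 10}.

Counting them gives 21 values.

Answer: 21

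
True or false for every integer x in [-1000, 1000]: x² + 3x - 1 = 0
The claim fails at x = 0:
x = 0: LHS = 0² + 3·0 - 1 = -1; -1 = 0 — FAILS

Because a single integer refutes it, the statement is false.

Answer: False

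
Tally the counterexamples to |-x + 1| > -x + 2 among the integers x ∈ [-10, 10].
Counterexamples in [-10, 10]: {-10, -9, -8, -7, -6, -5, -4, -3, -2, -1, 0, 1}.

Counting them gives 12 values.

Answer: 12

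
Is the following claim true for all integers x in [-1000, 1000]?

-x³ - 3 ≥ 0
The claim fails at x = 0:
x = 0: LHS = -0³ - 3 = -3; -3 ≥ 0 — FAILS

Because a single integer refutes it, the statement is false.

Answer: False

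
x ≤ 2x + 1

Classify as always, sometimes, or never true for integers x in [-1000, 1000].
Holds at x = 0: RHS = 2·0 + 1 = 1; 0 ≤ 1 — holds
Fails at x = -2: RHS = 2·(-2) + 1 = -3; -2 ≤ -3 — FAILS
It is satisfied by some integers in the range but not all.

Answer: Sometimes true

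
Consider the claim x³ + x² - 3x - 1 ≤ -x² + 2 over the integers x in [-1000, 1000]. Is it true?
The claim fails at x = -1:
x = -1: LHS = (-1)³ + (-1)² - 3·(-1) - 1 = 2, RHS = -(-1)² + 2 = 1; 2 ≤ 1 — FAILS

Because a single integer refutes it, the statement is false.

Answer: False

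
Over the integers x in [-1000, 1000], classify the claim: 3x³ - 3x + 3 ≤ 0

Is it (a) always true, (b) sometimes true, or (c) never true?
Holds at x = -2: LHS = 3·(-2)³ - 3·(-2) + 3 = -15; -15 ≤ 0 — holds
Fails at x = 0: LHS = 3·0³ - 3·0 + 3 = 3; 3 ≤ 0 — FAILS
It is satisfied by some integers in the range but not all.

Answer: Sometimes true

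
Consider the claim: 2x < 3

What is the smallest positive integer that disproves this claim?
Testing positive integers:
x = 1: LHS = 2·1 = 2; 2 < 3 — holds
x = 2: LHS = 2·2 = 4; 4 < 3 — FAILS  ← smallest positive counterexample

Answer: x = 2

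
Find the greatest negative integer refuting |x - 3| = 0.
Testing negative integers from -1 downward:
x = -1: LHS = |(-1) - 3| = |-4| = 4; 4 = 0 — FAILS  ← closest negative counterexample to 0

Answer: x = -1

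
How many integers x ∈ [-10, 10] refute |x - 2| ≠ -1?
An absolute value is never negative, so the left side is ≥ 0 for every x, while the right side is -1. Tightest case in [-10, 10] is x = 2:
x = 2: LHS = |2 - 2| = |0| = 0; 0 ≠ -1 — holds
Hence LHS − RHS is never 0, i.e. the two sides are never equal, so the relation holds for every integer in [-10, 10].

No counterexample appears in that range.

Answer: 0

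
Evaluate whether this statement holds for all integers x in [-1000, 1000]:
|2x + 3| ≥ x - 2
Over all integers in [-1000, 1000], LHS − RHS is smallest at x = -1, where it equals 4:
x = -1: LHS = |2·(-1) + 3| = |1| = 1, RHS = (-1) - 2 = -3; 1 ≥ -3 — holds
At the ends of the range:
x = -1000: LHS = |2·(-1000) + 3| = |-1997| = 1997, RHS = (-1000) - 2 = -1002; 1997 ≥ -1002 — holds
x = 1000: LHS = |2·1000 + 3| = |2003| = 2003, RHS = 1000 - 2 = 998; 2003 ≥ 998 — holds
Hence LHS − RHS is never negative, i.e. LHS ≥ RHS throughout, so the relation holds for every integer in [-1000, 1000].

No counterexample exists.

Answer: True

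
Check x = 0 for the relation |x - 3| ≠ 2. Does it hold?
x = 0: LHS = |0 - 3| = |-3| = 3; 3 ≠ 2 — holds

The relation is satisfied at x = 0.

Answer: Yes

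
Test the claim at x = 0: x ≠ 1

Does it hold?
x = 0: 0 ≠ 1 — holds

The relation is satisfied at x = 0.

Answer: Yes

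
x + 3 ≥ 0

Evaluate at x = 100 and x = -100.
x = 100: LHS = 100 + 3 = 103; 103 ≥ 0 — holds
x = -100: LHS = (-100) + 3 = -97; -97 ≥ 0 — FAILS

Answer: Partially: holds for x = 100, fails for x = -100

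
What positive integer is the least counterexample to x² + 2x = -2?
Testing positive integers:
x = 1: LHS = 1² + 2·1 = 3; 3 = -2 — FAILS  ← smallest positive counterexample

Answer: x = 1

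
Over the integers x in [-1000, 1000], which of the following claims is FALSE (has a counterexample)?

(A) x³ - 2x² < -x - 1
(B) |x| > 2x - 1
(A) x = 0: LHS = 0³ - 2·0² = 0, RHS = -0 - 1 = -1; 0 < -1 — FAILS
(B) x = 1: LHS = |1| = 1, RHS = 2·1 - 1 = 1; 1 > 1 — FAILS

Answer: Both A and B are false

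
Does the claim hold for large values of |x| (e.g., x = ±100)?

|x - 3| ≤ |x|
x = 100: LHS = |100 - 3| = |97| = 97, RHS = |100| = 100; 97 ≤ 100 — holds
x = -100: LHS = |(-100) - 3| = |-103| = 103, RHS = |-100| = 100; 103 ≤ 100 — FAILS

Answer: Partially: holds for x = 100, fails for x = -100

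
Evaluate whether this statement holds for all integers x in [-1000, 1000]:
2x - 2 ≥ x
The claim fails at x = 0:
x = 0: LHS = 2·0 - 2 = -2; -2 ≥ 0 — FAILS

Because a single integer refutes it, the statement is false.

Answer: False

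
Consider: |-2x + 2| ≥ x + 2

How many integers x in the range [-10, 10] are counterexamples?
Counterexamples in [-10, 10]: {1, 2, 3}.

Counting them gives 3 values.

Answer: 3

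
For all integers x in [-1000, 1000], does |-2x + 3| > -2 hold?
An absolute value is never negative, so the left side is ≥ 0 for every x, while the right side is -2. Tightest case in [-1000, 1000] is x = 1:
x = 1: LHS = |-2·1 + 3| = |1| = 1; 1 > -2 — holds
Hence LHS − RHS is never zero or negative, i.e. LHS > RHS throughout, so the relation holds for every integer in [-1000, 1000].

No counterexample exists.

Answer: True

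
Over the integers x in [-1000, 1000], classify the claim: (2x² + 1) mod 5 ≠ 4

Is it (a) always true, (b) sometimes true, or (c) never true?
Holds at x = 0: LHS = (2·0² + 1) mod 5 = 1 mod 5 = 1; 1 ≠ 4 — holds
Fails at x = 2: LHS = (2·2² + 1) mod 5 = 9 mod 5 = 4; 4 ≠ 4 — FAILS
It is satisfied by some integers in the range but not all.

Answer: Sometimes true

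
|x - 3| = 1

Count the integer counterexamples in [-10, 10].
Counterexamples in [-10, 10]: {-10, -9, -8, -7, -6, -5, -4, -3, -2, -1, 0, 1, 3, 5, 6, 7, 8, 9, 10}.

Counting them gives 19 values.

Answer: 19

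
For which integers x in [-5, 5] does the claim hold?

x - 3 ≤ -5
Holds for: {-5, -4, -3, -2}
Fails for: {-1, 0, 1, 2, 3, 4, 5}

Answer: {-5, -4, -3, -2}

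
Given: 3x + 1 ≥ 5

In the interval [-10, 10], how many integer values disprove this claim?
Counterexamples in [-10, 10]: {-10, -9, -8, -7, -6, -5, -4, -3, -2, -1, 0, 1}.

Counting them gives 12 values.

Answer: 12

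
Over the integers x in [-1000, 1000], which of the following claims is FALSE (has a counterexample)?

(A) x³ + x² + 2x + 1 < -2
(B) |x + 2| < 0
(A) x = 0: LHS = 0³ + 0² + 2·0 + 1 = 1; 1 < -2 — FAILS
(B) x = 0: LHS = |0 + 2| = |2| = 2; 2 < 0 — FAILS

Answer: Both A and B are false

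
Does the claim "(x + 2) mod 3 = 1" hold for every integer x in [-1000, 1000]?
The claim fails at x = 0:
x = 0: LHS = (0 + 2) mod 3 = 2 mod 3 = 2; 2 = 1 — FAILS

Because a single integer refutes it, the statement is false.

Answer: False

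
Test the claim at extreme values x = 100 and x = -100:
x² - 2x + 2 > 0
x = 100: LHS = 100² - 2·100 + 2 = 9802; 9802 > 0 — holds
x = -100: LHS = (-100)² - 2·(-100) + 2 = 10202; 10202 > 0 — holds

Answer: Yes, holds for both x = 100 and x = -100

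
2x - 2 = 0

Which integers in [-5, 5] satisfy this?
Holds for: {1}
Fails for: {-5, -4, -3, -2, -1, 0, 2, 3, 4, 5}

Answer: {1}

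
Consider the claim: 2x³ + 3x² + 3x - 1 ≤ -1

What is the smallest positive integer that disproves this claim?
Testing positive integers:
x = 1: LHS = 2·1³ + 3·1² + 3·1 - 1 = 7; 7 ≤ -1 — FAILS  ← smallest positive counterexample

Answer: x = 1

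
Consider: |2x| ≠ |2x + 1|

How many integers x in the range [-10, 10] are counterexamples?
Track d = LHS − RHS over the integers in [-10, 10]. Equality would need d = 0, but d changes sign only between consecutive integers, jumping over 0:
x = -1: LHS = |2·(-1)| = |-2| = 2, RHS = |2·(-1) + 1| = |-1| = 1; 2 ≠ 1 — holds  (d = 1)
x = 0: LHS = |2·0| = |0| = 0, RHS = |2·0 + 1| = |1| = 1; 0 ≠ 1 — holds  (d = -1)
Away from these crossings d keeps a constant sign, and checking every integer in [-10, 10] confirms d ≠ 0 throughout. Hence the two sides are never equal, so the relation holds for every integer in [-10, 10].

No counterexample appears in that range.

Answer: 0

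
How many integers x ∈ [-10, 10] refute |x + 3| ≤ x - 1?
Counterexamples in [-10, 10]: {-10, -9, -8, -7, -6, -5, -4, -3, -2, -1, 0, 1, 2, 3, 4, 5, 6, 7, 8, 9, 10}.

Counting them gives 21 values.

Answer: 21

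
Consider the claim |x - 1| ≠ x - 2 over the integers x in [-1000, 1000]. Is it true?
Over all integers in [-1000, 1000], LHS − RHS is always positive; it is smallest at x = 1, where it equals 1:
x = 1: LHS = |1 - 1| = |0| = 0, RHS = 1 - 2 = -1; 0 ≠ -1 — holds
At the ends of the range:
x = -1000: LHS = |(-1000) - 1| = |-1001| = 1001, RHS = (-1000) - 2 = -1002; 1001 ≠ -1002 — holds
x = 1000: LHS = |1000 - 1| = |999| = 999, RHS = 1000 - 2 = 998; 999 ≠ 998 — holds
Hence LHS − RHS is never 0, i.e. the two sides are never equal, so the relation holds for every integer in [-1000, 1000].

No counterexample exists.

Answer: True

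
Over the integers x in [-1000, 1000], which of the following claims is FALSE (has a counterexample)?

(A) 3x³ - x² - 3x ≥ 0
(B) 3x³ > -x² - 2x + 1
(A) x = 1: LHS = 3·1³ - 1² - 3·1 = -1; -1 ≥ 0 — FAILS
(B) x = 0: LHS = 3·0³ = 0, RHS = -0² - 2·0 + 1 = 1; 0 > 1 — FAILS

Answer: Both A and B are false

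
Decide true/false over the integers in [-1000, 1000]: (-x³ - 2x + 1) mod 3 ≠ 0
For a polynomial with integer coefficients, its value mod 3 depends only on x mod 3, so it suffices to check one representative of each residue class, x = 0, 1, 2:
x = 0: LHS = (-0³ - 2·0 + 1) mod 3 = 1 mod 3 = 1; 1 ≠ 0 — holds
x = 1: LHS = (-1³ - 2·1 + 1) mod 3 = (-2) mod 3 = 1; 1 ≠ 0 — holds
x = 2: LHS = (-2³ - 2·2 + 1) mod 3 = (-11) mod 3 = 1; 1 ≠ 0 — holds
The relation holds in every residue class, so the relation holds for every integer in [-1000, 1000].

No counterexample exists.

Answer: True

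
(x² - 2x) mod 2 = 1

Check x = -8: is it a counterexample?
Substitute x = -8 into the relation:
x = -8: LHS = ((-8)² - 2·(-8)) mod 2 = 80 mod 2 = 0; 0 = 1 — FAILS

Since the claim fails at x = -8, this value is a counterexample.

Answer: Yes, x = -8 is a counterexample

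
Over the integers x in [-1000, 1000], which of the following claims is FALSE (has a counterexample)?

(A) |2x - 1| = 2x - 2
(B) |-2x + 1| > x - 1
(A) x = 0: LHS = |2·0 - 1| = |-1| = 1, RHS = 2·0 - 2 = -2; 1 = -2 — FAILS

(B) Over all integers in [-1000, 1000], LHS − RHS is smallest at x = 1, where it equals 1:
x = 1: LHS = |-2·1 + 1| = |-1| = 1, RHS = 1 - 1 = 0; 1 > 0 — holds
At the ends of the range:
x = -1000: LHS = |-2·(-1000) + 1| = |2001| = 2001, RHS = (-1000) - 1 = -1001; 2001 > -1001 — holds
x = 1000: LHS = |-2·1000 + 1| = |-1999| = 1999, RHS = 1000 - 1 = 999; 1999 > 999 — holds
Hence LHS − RHS is never zero or negative, i.e. LHS > RHS throughout, so the relation holds for every integer in [-1000, 1000].

Only (A) has a counterexample.

Answer: A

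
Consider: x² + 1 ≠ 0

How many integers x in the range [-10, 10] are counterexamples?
Over all integers in [-10, 10], LHS − RHS is always positive; it is smallest at x = 0, where it equals 1:
x = 0: LHS = 0² + 1 = 1; 1 ≠ 0 — holds
At the ends of the range:
x = -10: LHS = (-10)² + 1 = 101; 101 ≠ 0 — holds
x = 10: LHS = 10² + 1 = 101; 101 ≠ 0 — holds
Hence LHS − RHS is never 0, i.e. the two sides are never equal, so the relation holds for every integer in [-10, 10].

No counterexample appears in that range.

Answer: 0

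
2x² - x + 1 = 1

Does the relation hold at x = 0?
x = 0: LHS = 2·0² - 0 + 1 = 1; 1 = 1 — holds

The relation is satisfied at x = 0.

Answer: Yes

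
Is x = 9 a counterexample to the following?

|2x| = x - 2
Substitute x = 9 into the relation:
x = 9: LHS = |2·9| = |18| = 18, RHS = 9 - 2 = 7; 18 = 7 — FAILS

Since the claim fails at x = 9, this value is a counterexample.

Answer: Yes, x = 9 is a counterexample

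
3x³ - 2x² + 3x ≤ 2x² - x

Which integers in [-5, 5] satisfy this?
Holds for: {-5, -4, -3, -2, -1, 0}
Fails for: {1, 2, 3, 4, 5}

Answer: {-5, -4, -3, -2, -1, 0}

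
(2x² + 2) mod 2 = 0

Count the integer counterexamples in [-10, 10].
For a polynomial with integer coefficients, its value mod 2 depends only on x mod 2, so it suffices to check one representative of each residue class, x = 0, 1:
x = 0: LHS = (2·0² + 2) mod 2 = 2 mod 2 = 0; 0 = 0 — holds
x = 1: LHS = (2·1² + 2) mod 2 = 4 mod 2 = 0; 0 = 0 — holds
The relation holds in every residue class, so the relation holds for every integer in [-10, 10].

No counterexample appears in that range.

Answer: 0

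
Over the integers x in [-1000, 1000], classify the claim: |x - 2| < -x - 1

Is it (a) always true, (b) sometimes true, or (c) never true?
Over all integers in [-1000, 1000], LHS − RHS is smallest at x = 0, where it equals 3:
x = 0: LHS = |0 - 2| = |-2| = 2, RHS = -0 - 1 = -1; 2 < -1 — FAILS
At the ends of the range:
x = -1000: LHS = |(-1000) - 2| = |-1002| = 1002, RHS = -(-1000) - 1 = 999; 1002 < 999 — FAILS
x = 1000: LHS = |1000 - 2| = |998| = 998, RHS = -1000 - 1 = -1001; 998 < -1001 — FAILS
Hence LHS − RHS is never negative, i.e. LHS ≥ RHS throughout, so the claimed relation (<) fails for every integer in [-1000, 1000].

No integer in the range satisfies it.

Answer: Never true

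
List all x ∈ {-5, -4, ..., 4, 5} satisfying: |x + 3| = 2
Holds for: {-5, -1}
Fails for: {-4, -3, -2, 0, 1, 2, 3, 4, 5}

Answer: {-5, -1}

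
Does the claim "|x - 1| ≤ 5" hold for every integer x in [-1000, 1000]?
The claim fails at x = -5:
x = -5: LHS = |(-5) - 1| = |-6| = 6; 6 ≤ 5 — FAILS

Because a single integer refutes it, the statement is false.

Answer: False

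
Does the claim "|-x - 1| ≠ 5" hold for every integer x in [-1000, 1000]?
The claim fails at x = 4:
x = 4: LHS = |-4 - 1| = |-5| = 5; 5 ≠ 5 — FAILS

Because a single integer refutes it, the statement is false.

Answer: False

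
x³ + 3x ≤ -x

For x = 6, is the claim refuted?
Substitute x = 6 into the relation:
x = 6: LHS = 6³ + 3·6 = 234; 234 ≤ -6 — FAILS

Since the claim fails at x = 6, this value is a counterexample.

Answer: Yes, x = 6 is a counterexample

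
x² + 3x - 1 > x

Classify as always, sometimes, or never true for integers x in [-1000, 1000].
Holds at x = 1: LHS = 1² + 3·1 - 1 = 3; 3 > 1 — holds
Fails at x = 0: LHS = 0² + 3·0 - 1 = -1; -1 > 0 — FAILS
It is satisfied by some integers in the range but not all.

Answer: Sometimes true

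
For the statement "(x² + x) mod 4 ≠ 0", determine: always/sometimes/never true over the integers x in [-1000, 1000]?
Holds at x = 1: LHS = (1² + 1) mod 4 = 2 mod 4 = 2; 2 ≠ 0 — holds
Fails at x = 0: LHS = (0² + 0) mod 4 = 0 mod 4 = 0; 0 ≠ 0 — FAILS
It is satisfied by some integers in the range but not all.

Answer: Sometimes true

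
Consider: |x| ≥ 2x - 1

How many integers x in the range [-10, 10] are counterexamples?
Counterexamples in [-10, 10]: {2, 3, 4, 5, 6, 7, 8, 9, 10}.

Counting them gives 9 values.

Answer: 9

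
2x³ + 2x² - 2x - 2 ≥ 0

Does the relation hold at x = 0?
x = 0: LHS = 2·0³ + 2·0² - 2·0 - 2 = -2; -2 ≥ 0 — FAILS

The relation fails at x = 0, so x = 0 is a counterexample.

Answer: No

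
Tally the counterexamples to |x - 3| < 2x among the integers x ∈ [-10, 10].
Counterexamples in [-10, 10]: {-10, -9, -8, -7, -6, -5, -4, -3, -2, -1, 0, 1}.

Counting them gives 12 values.

Answer: 12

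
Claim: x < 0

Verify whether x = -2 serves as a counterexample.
Substitute x = -2 into the relation:
x = -2: -2 < 0 — holds

The claim holds here, so x = -2 is not a counterexample. (A counterexample exists elsewhere, e.g. x = 0.)

Answer: No, x = -2 is not a counterexample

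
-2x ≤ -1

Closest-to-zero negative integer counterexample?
Testing negative integers from -1 downward:
x = -1: LHS = -2·(-1) = 2; 2 ≤ -1 — FAILS  ← closest negative counterexample to 0

Answer: x = -1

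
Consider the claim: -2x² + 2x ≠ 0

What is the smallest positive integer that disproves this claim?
Testing positive integers:
x = 1: LHS = -2·1² + 2·1 = 0; 0 ≠ 0 — FAILS  ← smallest positive counterexample

Answer: x = 1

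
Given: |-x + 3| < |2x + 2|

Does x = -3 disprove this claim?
Substitute x = -3 into the relation:
x = -3: LHS = |-(-3) + 3| = |6| = 6, RHS = |2·(-3) + 2| = |-4| = 4; 6 < 4 — FAILS

Since the claim fails at x = -3, this value is a counterexample.

Answer: Yes, x = -3 is a counterexample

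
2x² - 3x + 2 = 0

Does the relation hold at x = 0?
x = 0: LHS = 2·0² - 3·0 + 2 = 2; 2 = 0 — FAILS

The relation fails at x = 0, so x = 0 is a counterexample.

Answer: No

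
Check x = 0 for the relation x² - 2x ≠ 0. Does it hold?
x = 0: LHS = 0² - 2·0 = 0; 0 ≠ 0 — FAILS

The relation fails at x = 0, so x = 0 is a counterexample.

Answer: No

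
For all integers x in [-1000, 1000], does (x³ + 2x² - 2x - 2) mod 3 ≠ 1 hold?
The claim fails at x = 0:
x = 0: LHS = (0³ + 2·0² - 2·0 - 2) mod 3 = (-2) mod 3 = 1; 1 ≠ 1 — FAILS

Because a single integer refutes it, the statement is false.

Answer: False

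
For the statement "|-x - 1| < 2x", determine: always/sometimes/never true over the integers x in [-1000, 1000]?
Holds at x = 2: LHS = |-2 - 1| = |-3| = 3, RHS = 2·2 = 4; 3 < 4 — holds
Fails at x = 0: LHS = |-0 - 1| = |-1| = 1, RHS = 2·0 = 0; 1 < 0 — FAILS
It is satisfied by some integers in the range but not all.

Answer: Sometimes true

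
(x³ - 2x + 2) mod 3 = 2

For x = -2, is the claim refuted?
Substitute x = -2 into the relation:
x = -2: LHS = ((-2)³ - 2·(-2) + 2) mod 3 = (-2) mod 3 = 1; 1 = 2 — FAILS

Since the claim fails at x = -2, this value is a counterexample.

Answer: Yes, x = -2 is a counterexample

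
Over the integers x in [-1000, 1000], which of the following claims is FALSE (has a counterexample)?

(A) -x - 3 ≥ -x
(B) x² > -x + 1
(A) x = 0: LHS = -0 - 3 = -3, RHS = -0 = 0; -3 ≥ 0 — FAILS
(B) x = 0: LHS = 0² = 0, RHS = -0 + 1 = 1; 0 > 1 — FAILS

Answer: Both A and B are false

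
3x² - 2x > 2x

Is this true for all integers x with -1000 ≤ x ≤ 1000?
The claim fails at x = 0:
x = 0: LHS = 3·0² - 2·0 = 0, RHS = 2·0 = 0; 0 > 0 — FAILS

Because a single integer refutes it, the statement is false.

Answer: False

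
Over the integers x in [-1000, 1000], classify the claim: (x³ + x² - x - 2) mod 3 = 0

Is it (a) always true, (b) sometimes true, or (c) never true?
For a polynomial with integer coefficients, its value mod 3 depends only on x mod 3, so it suffices to check one representative of each residue class, x = 0, 1, 2:
x = 0: LHS = (0³ + 0² - 0 - 2) mod 3 = (-2) mod 3 = 1; 1 = 0 — FAILS
x = 1: LHS = (1³ + 1² - 1 - 2) mod 3 = (-1) mod 3 = 2; 2 = 0 — FAILS
x = 2: LHS = (2³ + 2² - 2 - 2) mod 3 = 8 mod 3 = 2; 2 = 0 — FAILS
The relation fails in every residue class, so the claimed relation (=) fails for every integer in [-1000, 1000].

No integer in the range satisfies it.

Answer: Never true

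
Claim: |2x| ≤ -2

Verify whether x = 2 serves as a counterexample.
Substitute x = 2 into the relation:
x = 2: LHS = |2·2| = |4| = 4; 4 ≤ -2 — FAILS

Since the claim fails at x = 2, this value is a counterexample.

Answer: Yes, x = 2 is a counterexample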